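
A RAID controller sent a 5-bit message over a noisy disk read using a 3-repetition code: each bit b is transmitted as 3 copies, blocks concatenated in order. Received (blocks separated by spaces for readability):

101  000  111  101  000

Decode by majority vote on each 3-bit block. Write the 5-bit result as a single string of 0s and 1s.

10110

Block 1 (101): 2 ones → 1
Block 2 (000): 0 ones → 0
Block 3 (111): 3 ones → 1
Block 4 (101): 2 ones → 1
Block 5 (000): 0 ones → 0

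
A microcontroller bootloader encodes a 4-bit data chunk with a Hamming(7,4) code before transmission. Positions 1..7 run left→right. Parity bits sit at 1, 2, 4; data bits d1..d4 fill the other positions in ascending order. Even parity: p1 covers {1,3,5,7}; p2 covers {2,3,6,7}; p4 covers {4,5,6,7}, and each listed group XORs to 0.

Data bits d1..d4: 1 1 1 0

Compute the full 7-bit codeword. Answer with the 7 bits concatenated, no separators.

0010110

Place data at non-parity positions: p1 p2 1 p4 1 1 0
p1 (pos 1,3,5,7): XOR of data positions = 1⊕1⊕0 = 0
p2 (pos 2,3,6,7): XOR of data positions = 1⊕1⊕0 = 0
p4 (pos 4,5,6,7): XOR of data positions = 1⊕1⊕0 = 0
Codeword: 0010110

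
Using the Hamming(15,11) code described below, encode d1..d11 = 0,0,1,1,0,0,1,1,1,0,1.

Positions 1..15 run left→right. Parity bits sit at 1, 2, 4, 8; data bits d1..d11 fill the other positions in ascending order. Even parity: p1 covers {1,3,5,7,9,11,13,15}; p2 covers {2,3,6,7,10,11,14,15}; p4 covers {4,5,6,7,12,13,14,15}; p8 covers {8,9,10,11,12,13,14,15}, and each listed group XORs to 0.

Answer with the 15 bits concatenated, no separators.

Place data at non-parity positions: p1 p2 0 p4 0 1 1 p8 0 0 1 1 1 0 1
p1 (pos 1,3,5,7,9,11,13,15): XOR of data positions = 0⊕0⊕1⊕0⊕1⊕1⊕1 = 0
p2 (pos 2,3,6,7,10,11,14,15): XOR of data positions = 0⊕1⊕1⊕0⊕1⊕0⊕1 = 0
p4 (pos 4,5,6,7,12,13,14,15): XOR of data positions = 0⊕1⊕1⊕1⊕1⊕0⊕1 = 1
p8 (pos 8,9,10,11,12,13,14,15): XOR of data positions = 0⊕0⊕1⊕1⊕1⊕0⊕1 = 0
Codeword: 000101100011101

000101100011101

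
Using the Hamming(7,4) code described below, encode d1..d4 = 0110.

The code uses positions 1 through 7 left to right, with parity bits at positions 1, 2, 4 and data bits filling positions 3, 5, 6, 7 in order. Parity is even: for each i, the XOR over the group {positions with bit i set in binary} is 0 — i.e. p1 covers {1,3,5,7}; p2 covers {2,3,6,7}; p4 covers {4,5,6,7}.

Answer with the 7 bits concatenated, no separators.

1100110

Place data at non-parity positions: p1 p2 0 p4 1 1 0
p1 (pos 1,3,5,7): XOR of data positions = 0⊕1⊕0 = 1
p2 (pos 2,3,6,7): XOR of data positions = 0⊕1⊕0 = 1
p4 (pos 4,5,6,7): XOR of data positions = 1⊕1⊕0 = 0
Codeword: 1100110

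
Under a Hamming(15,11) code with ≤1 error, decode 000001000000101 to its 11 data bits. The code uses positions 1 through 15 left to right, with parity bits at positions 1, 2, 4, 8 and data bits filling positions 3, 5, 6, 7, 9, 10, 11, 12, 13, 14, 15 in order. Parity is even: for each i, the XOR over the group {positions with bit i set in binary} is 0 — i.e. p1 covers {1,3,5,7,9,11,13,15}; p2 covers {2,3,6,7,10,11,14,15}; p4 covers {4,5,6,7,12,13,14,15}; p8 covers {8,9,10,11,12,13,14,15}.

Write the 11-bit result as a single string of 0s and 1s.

s1 (pos 1,3,5,7,9,11,13,15): 0⊕0⊕0⊕0⊕0⊕0⊕1⊕1 = 0
s2 (pos 2,3,6,7,10,11,14,15): 0⊕0⊕1⊕0⊕0⊕0⊕0⊕1 = 0
s4 (pos 4,5,6,7,12,13,14,15): 0⊕0⊕1⊕0⊕0⊕1⊕0⊕1 = 1
s8 (pos 8,9,10,11,12,13,14,15): 0⊕0⊕0⊕0⊕0⊕1⊕0⊕1 = 0
Syndrome s8…s1 = 0100 → error at position 4.
Flip position 4: 000001000000101 → 000101000000101
Read data bits from positions 3,5,6,7,9,10,11,12,13,14,15: 00100000101

00100000101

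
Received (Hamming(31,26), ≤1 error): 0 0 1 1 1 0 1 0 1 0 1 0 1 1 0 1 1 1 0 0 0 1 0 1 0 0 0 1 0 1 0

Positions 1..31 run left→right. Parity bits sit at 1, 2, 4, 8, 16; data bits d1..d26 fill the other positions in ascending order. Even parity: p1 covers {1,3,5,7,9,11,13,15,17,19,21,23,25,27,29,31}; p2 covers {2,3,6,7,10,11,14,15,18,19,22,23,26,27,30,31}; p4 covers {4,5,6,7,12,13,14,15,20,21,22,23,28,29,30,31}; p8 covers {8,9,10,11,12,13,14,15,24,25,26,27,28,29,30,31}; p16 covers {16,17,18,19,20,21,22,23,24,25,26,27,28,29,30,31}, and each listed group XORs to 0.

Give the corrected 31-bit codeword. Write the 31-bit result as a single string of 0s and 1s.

s1 (pos 1,3,5,7,9,11,13,15,17,19,21,23,25,27,29,31): 0⊕1⊕1⊕1⊕1⊕1⊕1⊕0⊕1⊕0⊕0⊕0⊕0⊕0⊕0⊕0 = 1
s2 (pos 2,3,6,7,10,11,14,15,18,19,22,23,26,27,30,31): 0⊕1⊕0⊕1⊕0⊕1⊕1⊕0⊕1⊕0⊕1⊕0⊕0⊕0⊕1⊕0 = 1
s4 (pos 4,5,6,7,12,13,14,15,20,21,22,23,28,29,30,31): 1⊕1⊕0⊕1⊕0⊕1⊕1⊕0⊕0⊕0⊕1⊕0⊕1⊕0⊕1⊕0 = 0
s8 (pos 8,9,10,11,12,13,14,15,24,25,26,27,28,29,30,31): 0⊕1⊕0⊕1⊕0⊕1⊕1⊕0⊕1⊕0⊕0⊕0⊕1⊕0⊕1⊕0 = 1
s16 (pos 16,17,18,19,20,21,22,23,24,25,26,27,28,29,30,31): 1⊕1⊕1⊕0⊕0⊕0⊕1⊕0⊕1⊕0⊕0⊕0⊕1⊕0⊕1⊕0 = 1
Syndrome s16…s1 = 11011 → error at position 27.
Flip position 27: 0011101010101101110001010001010 → 0011101010101101110001010011010

0011101010101101110001010011010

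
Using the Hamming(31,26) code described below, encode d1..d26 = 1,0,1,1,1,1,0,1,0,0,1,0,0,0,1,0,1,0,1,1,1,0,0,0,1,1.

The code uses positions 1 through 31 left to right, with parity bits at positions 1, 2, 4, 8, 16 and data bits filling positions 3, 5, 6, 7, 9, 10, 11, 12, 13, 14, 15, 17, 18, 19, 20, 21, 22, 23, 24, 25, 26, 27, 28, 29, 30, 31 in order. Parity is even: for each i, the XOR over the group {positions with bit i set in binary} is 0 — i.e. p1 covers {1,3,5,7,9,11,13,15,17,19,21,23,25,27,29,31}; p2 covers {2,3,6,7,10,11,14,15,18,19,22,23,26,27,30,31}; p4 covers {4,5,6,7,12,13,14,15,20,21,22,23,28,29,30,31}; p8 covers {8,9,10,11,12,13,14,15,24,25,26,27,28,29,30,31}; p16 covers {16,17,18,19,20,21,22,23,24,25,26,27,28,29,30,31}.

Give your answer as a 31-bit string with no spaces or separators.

Place data at non-parity positions: p1 p2 1 p4 0 1 1 p8 1 1 0 1 0 0 1 p16 0 0 0 1 0 1 0 1 1 1 0 0 0 1 1
p1 (pos 1,3,5,7,9,11,13,15,17,19,21,23,25,27,29,31): XOR of data positions = 1⊕0⊕1⊕1⊕0⊕0⊕1⊕0⊕0⊕0⊕0⊕1⊕0⊕0⊕1 = 0
p2 (pos 2,3,6,7,10,11,14,15,18,19,22,23,26,27,30,31): XOR of data positions = 1⊕1⊕1⊕1⊕0⊕0⊕1⊕0⊕0⊕1⊕0⊕1⊕0⊕1⊕1 = 1
p4 (pos 4,5,6,7,12,13,14,15,20,21,22,23,28,29,30,31): XOR of data positions = 0⊕1⊕1⊕1⊕0⊕0⊕1⊕1⊕0⊕1⊕0⊕0⊕0⊕1⊕1 = 0
p8 (pos 8,9,10,11,12,13,14,15,24,25,26,27,28,29,30,31): XOR of data positions = 1⊕1⊕0⊕1⊕0⊕0⊕1⊕1⊕1⊕1⊕0⊕0⊕0⊕1⊕1 = 1
p16 (pos 16,17,18,19,20,21,22,23,24,25,26,27,28,29,30,31): XOR of data positions = 0⊕0⊕0⊕1⊕0⊕1⊕0⊕1⊕1⊕1⊕0⊕0⊕0⊕1⊕1 = 1
Codeword: 0110011111010011000101011100011

0110011111010011000101011100011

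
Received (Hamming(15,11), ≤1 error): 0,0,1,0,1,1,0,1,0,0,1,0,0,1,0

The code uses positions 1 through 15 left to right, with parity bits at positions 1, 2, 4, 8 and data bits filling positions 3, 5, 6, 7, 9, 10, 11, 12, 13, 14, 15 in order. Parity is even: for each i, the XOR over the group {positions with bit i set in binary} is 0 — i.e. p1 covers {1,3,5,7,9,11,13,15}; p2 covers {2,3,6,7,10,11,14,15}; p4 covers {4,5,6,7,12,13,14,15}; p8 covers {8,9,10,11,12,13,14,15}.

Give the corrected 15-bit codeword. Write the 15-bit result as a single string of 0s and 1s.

001011010010110

s1 (pos 1,3,5,7,9,11,13,15): 0⊕1⊕1⊕0⊕0⊕1⊕0⊕0 = 1
s2 (pos 2,3,6,7,10,11,14,15): 0⊕1⊕1⊕0⊕0⊕1⊕1⊕0 = 0
s4 (pos 4,5,6,7,12,13,14,15): 0⊕1⊕1⊕0⊕0⊕0⊕1⊕0 = 1
s8 (pos 8,9,10,11,12,13,14,15): 1⊕0⊕0⊕1⊕0⊕0⊕1⊕0 = 1
Syndrome s8…s1 = 1101 → error at position 13.
Flip position 13: 001011010010010 → 001011010010110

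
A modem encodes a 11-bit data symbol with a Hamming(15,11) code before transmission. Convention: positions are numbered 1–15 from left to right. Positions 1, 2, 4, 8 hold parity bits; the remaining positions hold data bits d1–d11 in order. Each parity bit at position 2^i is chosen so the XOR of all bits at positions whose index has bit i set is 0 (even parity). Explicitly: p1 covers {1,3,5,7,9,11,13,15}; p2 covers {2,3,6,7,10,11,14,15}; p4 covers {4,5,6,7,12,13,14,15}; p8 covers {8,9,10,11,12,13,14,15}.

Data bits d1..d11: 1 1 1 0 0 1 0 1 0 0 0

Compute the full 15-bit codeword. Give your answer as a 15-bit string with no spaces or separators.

011111000101000

Place data at non-parity positions: p1 p2 1 p4 1 1 0 p8 0 1 0 1 0 0 0
p1 (pos 1,3,5,7,9,11,13,15): XOR of data positions = 1⊕1⊕0⊕0⊕0⊕0⊕0 = 0
p2 (pos 2,3,6,7,10,11,14,15): XOR of data positions = 1⊕1⊕0⊕1⊕0⊕0⊕0 = 1
p4 (pos 4,5,6,7,12,13,14,15): XOR of data positions = 1⊕1⊕0⊕1⊕0⊕0⊕0 = 1
p8 (pos 8,9,10,11,12,13,14,15): XOR of data positions = 0⊕1⊕0⊕1⊕0⊕0⊕0 = 0
Codeword: 011111000101000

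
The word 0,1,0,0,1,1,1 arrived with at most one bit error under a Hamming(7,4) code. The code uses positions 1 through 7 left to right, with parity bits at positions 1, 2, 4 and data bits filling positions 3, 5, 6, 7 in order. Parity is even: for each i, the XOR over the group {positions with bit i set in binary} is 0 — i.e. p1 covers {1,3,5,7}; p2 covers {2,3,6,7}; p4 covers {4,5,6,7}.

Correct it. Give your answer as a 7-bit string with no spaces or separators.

s1 (pos 1,3,5,7): 0⊕0⊕1⊕1 = 0
s2 (pos 2,3,6,7): 1⊕0⊕1⊕1 = 1
s4 (pos 4,5,6,7): 0⊕1⊕1⊕1 = 1
Syndrome s4…s1 = 110 → error at position 6.
Flip position 6: 0100111 → 0100101

0100101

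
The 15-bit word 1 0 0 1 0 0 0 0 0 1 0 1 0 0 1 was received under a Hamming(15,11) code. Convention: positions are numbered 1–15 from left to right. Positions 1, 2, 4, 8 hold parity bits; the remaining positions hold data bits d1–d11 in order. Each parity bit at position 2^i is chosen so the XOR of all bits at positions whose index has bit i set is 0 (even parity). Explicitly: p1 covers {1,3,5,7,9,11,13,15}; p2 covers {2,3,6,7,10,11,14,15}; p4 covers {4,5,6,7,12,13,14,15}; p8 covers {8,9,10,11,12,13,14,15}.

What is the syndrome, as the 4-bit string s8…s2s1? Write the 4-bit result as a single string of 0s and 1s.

1100

s1 (pos 1,3,5,7,9,11,13,15): 1⊕0⊕0⊕0⊕0⊕0⊕0⊕1 = 0
s2 (pos 2,3,6,7,10,11,14,15): 0⊕0⊕0⊕0⊕1⊕0⊕0⊕1 = 0
s4 (pos 4,5,6,7,12,13,14,15): 1⊕0⊕0⊕0⊕1⊕0⊕0⊕1 = 1
s8 (pos 8,9,10,11,12,13,14,15): 0⊕0⊕1⊕0⊕1⊕0⊕0⊕1 = 1
Syndrome s8…s1 = 1100 → error at position 12.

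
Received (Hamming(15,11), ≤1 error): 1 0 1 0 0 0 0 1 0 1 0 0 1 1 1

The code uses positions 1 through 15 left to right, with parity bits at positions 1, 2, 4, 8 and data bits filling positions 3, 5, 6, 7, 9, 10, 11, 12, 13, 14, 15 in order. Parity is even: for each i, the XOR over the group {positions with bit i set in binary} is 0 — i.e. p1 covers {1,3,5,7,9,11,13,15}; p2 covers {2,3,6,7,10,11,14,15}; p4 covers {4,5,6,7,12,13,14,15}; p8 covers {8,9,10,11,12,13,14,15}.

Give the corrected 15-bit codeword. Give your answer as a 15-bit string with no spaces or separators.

s1 (pos 1,3,5,7,9,11,13,15): 1⊕1⊕0⊕0⊕0⊕0⊕1⊕1 = 0
s2 (pos 2,3,6,7,10,11,14,15): 0⊕1⊕0⊕0⊕1⊕0⊕1⊕1 = 0
s4 (pos 4,5,6,7,12,13,14,15): 0⊕0⊕0⊕0⊕0⊕1⊕1⊕1 = 1
s8 (pos 8,9,10,11,12,13,14,15): 1⊕0⊕1⊕0⊕0⊕1⊕1⊕1 = 1
Syndrome s8…s1 = 1100 → error at position 12.
Flip position 12: 101000010100111 → 101000010101111

101000010101111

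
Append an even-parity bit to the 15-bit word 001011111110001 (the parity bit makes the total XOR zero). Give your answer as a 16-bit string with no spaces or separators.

XOR of the 15 data bits: 0⊕0⊕1⊕0⊕1⊕1⊕1⊕1⊕1⊕1⊕1⊕0⊕0⊕0⊕1 = 1
Parity bit = 1 (so all 16 bits XOR to 0).

0010111111100011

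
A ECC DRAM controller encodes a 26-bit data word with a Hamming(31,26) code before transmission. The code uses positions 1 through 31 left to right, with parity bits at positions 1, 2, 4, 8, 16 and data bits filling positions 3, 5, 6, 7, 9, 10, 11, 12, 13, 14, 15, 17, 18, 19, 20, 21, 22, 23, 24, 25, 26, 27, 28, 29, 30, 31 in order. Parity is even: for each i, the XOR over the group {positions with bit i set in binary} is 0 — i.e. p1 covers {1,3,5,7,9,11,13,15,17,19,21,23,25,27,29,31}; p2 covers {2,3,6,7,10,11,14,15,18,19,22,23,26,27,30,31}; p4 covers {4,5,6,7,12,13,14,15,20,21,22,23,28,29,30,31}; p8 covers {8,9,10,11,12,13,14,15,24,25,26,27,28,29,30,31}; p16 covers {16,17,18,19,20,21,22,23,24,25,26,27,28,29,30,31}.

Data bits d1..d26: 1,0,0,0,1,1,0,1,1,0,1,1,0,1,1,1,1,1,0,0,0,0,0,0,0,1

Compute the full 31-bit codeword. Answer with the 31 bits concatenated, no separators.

1110000011011011101111100000001

Place data at non-parity positions: p1 p2 1 p4 0 0 0 p8 1 1 0 1 1 0 1 p16 1 0 1 1 1 1 1 0 0 0 0 0 0 0 1
p1 (pos 1,3,5,7,9,11,13,15,17,19,21,23,25,27,29,31): XOR of data positions = 1⊕0⊕0⊕1⊕0⊕1⊕1⊕1⊕1⊕1⊕1⊕0⊕0⊕0⊕1 = 1
p2 (pos 2,3,6,7,10,11,14,15,18,19,22,23,26,27,30,31): XOR of data positions = 1⊕0⊕0⊕1⊕0⊕0⊕1⊕0⊕1⊕1⊕1⊕0⊕0⊕0⊕1 = 1
p4 (pos 4,5,6,7,12,13,14,15,20,21,22,23,28,29,30,31): XOR of data positions = 0⊕0⊕0⊕1⊕1⊕0⊕1⊕1⊕1⊕1⊕1⊕0⊕0⊕0⊕1 = 0
p8 (pos 8,9,10,11,12,13,14,15,24,25,26,27,28,29,30,31): XOR of data positions = 1⊕1⊕0⊕1⊕1⊕0⊕1⊕0⊕0⊕0⊕0⊕0⊕0⊕0⊕1 = 0
p16 (pos 16,17,18,19,20,21,22,23,24,25,26,27,28,29,30,31): XOR of data positions = 1⊕0⊕1⊕1⊕1⊕1⊕1⊕0⊕0⊕0⊕0⊕0⊕0⊕0⊕1 = 1
Codeword: 1110000011011011101111100000001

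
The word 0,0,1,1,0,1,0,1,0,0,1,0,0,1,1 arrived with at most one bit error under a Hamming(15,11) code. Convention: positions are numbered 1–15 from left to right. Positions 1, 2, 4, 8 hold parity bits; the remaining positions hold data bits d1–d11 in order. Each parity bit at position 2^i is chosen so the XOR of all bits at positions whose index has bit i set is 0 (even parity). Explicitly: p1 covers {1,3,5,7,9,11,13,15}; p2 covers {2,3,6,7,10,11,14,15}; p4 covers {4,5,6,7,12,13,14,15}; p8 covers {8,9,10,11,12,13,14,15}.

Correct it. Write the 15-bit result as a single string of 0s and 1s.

000101010010011

s1 (pos 1,3,5,7,9,11,13,15): 0⊕1⊕0⊕0⊕0⊕1⊕0⊕1 = 1
s2 (pos 2,3,6,7,10,11,14,15): 0⊕1⊕1⊕0⊕0⊕1⊕1⊕1 = 1
s4 (pos 4,5,6,7,12,13,14,15): 1⊕0⊕1⊕0⊕0⊕0⊕1⊕1 = 0
s8 (pos 8,9,10,11,12,13,14,15): 1⊕0⊕0⊕1⊕0⊕0⊕1⊕1 = 0
Syndrome s8…s1 = 0011 → error at position 3.
Flip position 3: 001101010010011 → 000101010010011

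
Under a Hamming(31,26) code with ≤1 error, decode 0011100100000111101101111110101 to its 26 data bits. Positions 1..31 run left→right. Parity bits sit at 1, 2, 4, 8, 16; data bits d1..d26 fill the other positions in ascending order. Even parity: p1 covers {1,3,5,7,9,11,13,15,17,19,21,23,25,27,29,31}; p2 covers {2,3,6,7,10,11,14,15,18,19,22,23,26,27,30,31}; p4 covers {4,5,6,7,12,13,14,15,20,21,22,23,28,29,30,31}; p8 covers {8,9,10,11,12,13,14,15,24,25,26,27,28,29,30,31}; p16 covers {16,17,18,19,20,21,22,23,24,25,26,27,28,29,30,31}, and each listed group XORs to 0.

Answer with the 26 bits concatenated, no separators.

s1 (pos 1,3,5,7,9,11,13,15,17,19,21,23,25,27,29,31): 0⊕1⊕1⊕0⊕0⊕0⊕0⊕1⊕1⊕1⊕0⊕1⊕1⊕1⊕1⊕1 = 0
s2 (pos 2,3,6,7,10,11,14,15,18,19,22,23,26,27,30,31): 0⊕1⊕0⊕0⊕0⊕0⊕1⊕1⊕0⊕1⊕1⊕1⊕1⊕1⊕0⊕1 = 1
s4 (pos 4,5,6,7,12,13,14,15,20,21,22,23,28,29,30,31): 1⊕1⊕0⊕0⊕0⊕0⊕1⊕1⊕1⊕0⊕1⊕1⊕0⊕1⊕0⊕1 = 1
s8 (pos 8,9,10,11,12,13,14,15,24,25,26,27,28,29,30,31): 1⊕0⊕0⊕0⊕0⊕0⊕1⊕1⊕1⊕1⊕1⊕1⊕0⊕1⊕0⊕1 = 1
s16 (pos 16,17,18,19,20,21,22,23,24,25,26,27,28,29,30,31): 1⊕1⊕0⊕1⊕1⊕0⊕1⊕1⊕1⊕1⊕1⊕1⊕0⊕1⊕0⊕1 = 0
Syndrome s16…s1 = 01110 → error at position 14.
Flip position 14: 0011100100000111101101111110101 → 0011100100000011101101111110101
Read data bits from positions 3,5,6,7,9,10,11,12,13,14,15,17,18,19,20,21,22,23,24,25,26,27,28,29,30,31: 11000000001101101111110101

11000000001101101111110101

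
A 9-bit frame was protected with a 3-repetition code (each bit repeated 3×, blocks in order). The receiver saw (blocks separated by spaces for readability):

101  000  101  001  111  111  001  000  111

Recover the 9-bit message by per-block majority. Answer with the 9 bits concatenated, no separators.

101011001

Block 1 (101): 2 ones → 1
Block 2 (000): 0 ones → 0
Block 3 (101): 2 ones → 1
Block 4 (001): 1 one → 0
Block 5 (111): 3 ones → 1
Block 6 (111): 3 ones → 1
Block 7 (001): 1 one → 0
Block 8 (000): 0 ones → 0
Block 9 (111): 3 ones → 1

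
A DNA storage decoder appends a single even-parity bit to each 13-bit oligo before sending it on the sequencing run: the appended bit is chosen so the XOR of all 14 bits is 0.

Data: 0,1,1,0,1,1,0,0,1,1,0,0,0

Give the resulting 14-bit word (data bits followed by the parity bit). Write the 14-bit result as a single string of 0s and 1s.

01101100110000

XOR of the 13 data bits: 0⊕1⊕1⊕0⊕1⊕1⊕0⊕0⊕1⊕1⊕0⊕0⊕0 = 0
Parity bit = 0 (so all 14 bits XOR to 0).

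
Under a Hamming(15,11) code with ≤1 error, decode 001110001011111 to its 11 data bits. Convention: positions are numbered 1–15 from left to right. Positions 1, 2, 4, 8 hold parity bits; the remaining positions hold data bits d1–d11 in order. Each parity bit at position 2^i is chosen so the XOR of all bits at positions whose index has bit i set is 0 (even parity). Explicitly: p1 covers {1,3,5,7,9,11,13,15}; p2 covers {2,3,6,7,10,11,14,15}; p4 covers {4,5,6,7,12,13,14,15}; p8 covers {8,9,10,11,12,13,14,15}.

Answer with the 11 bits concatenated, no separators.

s1 (pos 1,3,5,7,9,11,13,15): 0⊕1⊕1⊕0⊕1⊕1⊕1⊕1 = 0
s2 (pos 2,3,6,7,10,11,14,15): 0⊕1⊕0⊕0⊕0⊕1⊕1⊕1 = 0
s4 (pos 4,5,6,7,12,13,14,15): 1⊕1⊕0⊕0⊕1⊕1⊕1⊕1 = 0
s8 (pos 8,9,10,11,12,13,14,15): 0⊕1⊕0⊕1⊕1⊕1⊕1⊕1 = 0
Syndrome s8…s1 = 0000 → no error.
Read data bits from positions 3,5,6,7,9,10,11,12,13,14,15: 11001011111

11001011111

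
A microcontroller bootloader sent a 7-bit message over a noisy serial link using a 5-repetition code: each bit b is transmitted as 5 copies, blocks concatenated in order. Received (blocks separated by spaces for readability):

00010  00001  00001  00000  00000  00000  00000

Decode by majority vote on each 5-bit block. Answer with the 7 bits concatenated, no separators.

Block 1 (00010): 1 one → 0
Block 2 (00001): 1 one → 0
Block 3 (00001): 1 one → 0
Block 4 (00000): 0 ones → 0
Block 5 (00000): 0 ones → 0
Block 6 (00000): 0 ones → 0
Block 7 (00000): 0 ones → 0

0000000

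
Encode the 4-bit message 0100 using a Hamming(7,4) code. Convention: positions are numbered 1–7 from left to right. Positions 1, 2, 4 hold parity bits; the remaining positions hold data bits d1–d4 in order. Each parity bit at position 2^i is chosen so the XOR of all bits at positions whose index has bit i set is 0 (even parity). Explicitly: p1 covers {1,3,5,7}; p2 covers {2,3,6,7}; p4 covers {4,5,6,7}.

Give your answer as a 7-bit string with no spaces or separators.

1001100

Place data at non-parity positions: p1 p2 0 p4 1 0 0
p1 (pos 1,3,5,7): XOR of data positions = 0⊕1⊕0 = 1
p2 (pos 2,3,6,7): XOR of data positions = 0⊕0⊕0 = 0
p4 (pos 4,5,6,7): XOR of data positions = 1⊕0⊕0 = 1
Codeword: 1001100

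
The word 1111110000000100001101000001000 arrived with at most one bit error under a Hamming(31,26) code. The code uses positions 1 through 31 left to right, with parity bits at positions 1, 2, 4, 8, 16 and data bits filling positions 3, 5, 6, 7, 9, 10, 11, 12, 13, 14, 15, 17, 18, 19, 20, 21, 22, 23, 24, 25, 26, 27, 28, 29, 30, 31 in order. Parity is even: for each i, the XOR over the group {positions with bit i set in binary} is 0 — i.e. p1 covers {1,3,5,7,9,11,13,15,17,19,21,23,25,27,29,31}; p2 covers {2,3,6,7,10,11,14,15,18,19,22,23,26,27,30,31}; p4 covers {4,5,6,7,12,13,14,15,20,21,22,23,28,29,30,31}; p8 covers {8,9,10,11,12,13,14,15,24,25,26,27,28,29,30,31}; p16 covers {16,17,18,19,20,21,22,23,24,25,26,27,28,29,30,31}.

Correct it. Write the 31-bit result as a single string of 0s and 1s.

1110110000000100001101000001000

s1 (pos 1,3,5,7,9,11,13,15,17,19,21,23,25,27,29,31): 1⊕1⊕1⊕0⊕0⊕0⊕0⊕0⊕0⊕1⊕0⊕0⊕0⊕0⊕0⊕0 = 0
s2 (pos 2,3,6,7,10,11,14,15,18,19,22,23,26,27,30,31): 1⊕1⊕1⊕0⊕0⊕0⊕1⊕0⊕0⊕1⊕1⊕0⊕0⊕0⊕0⊕0 = 0
s4 (pos 4,5,6,7,12,13,14,15,20,21,22,23,28,29,30,31): 1⊕1⊕1⊕0⊕0⊕0⊕1⊕0⊕1⊕0⊕1⊕0⊕1⊕0⊕0⊕0 = 1
s8 (pos 8,9,10,11,12,13,14,15,24,25,26,27,28,29,30,31): 0⊕0⊕0⊕0⊕0⊕0⊕1⊕0⊕0⊕0⊕0⊕0⊕1⊕0⊕0⊕0 = 0
s16 (pos 16,17,18,19,20,21,22,23,24,25,26,27,28,29,30,31): 0⊕0⊕0⊕1⊕1⊕0⊕1⊕0⊕0⊕0⊕0⊕0⊕1⊕0⊕0⊕0 = 0
Syndrome s16…s1 = 00100 → error at position 4.
Flip position 4: 1111110000000100001101000001000 → 1110110000000100001101000001000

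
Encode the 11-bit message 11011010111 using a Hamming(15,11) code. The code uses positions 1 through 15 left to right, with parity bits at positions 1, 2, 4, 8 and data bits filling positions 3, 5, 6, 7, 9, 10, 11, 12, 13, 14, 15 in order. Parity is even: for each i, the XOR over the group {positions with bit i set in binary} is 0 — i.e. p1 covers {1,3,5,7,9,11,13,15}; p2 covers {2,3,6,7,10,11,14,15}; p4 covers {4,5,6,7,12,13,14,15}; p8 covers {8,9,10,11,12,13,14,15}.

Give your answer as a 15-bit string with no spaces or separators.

111110111010111

Place data at non-parity positions: p1 p2 1 p4 1 0 1 p8 1 0 1 0 1 1 1
p1 (pos 1,3,5,7,9,11,13,15): XOR of data positions = 1⊕1⊕1⊕1⊕1⊕1⊕1 = 1
p2 (pos 2,3,6,7,10,11,14,15): XOR of data positions = 1⊕0⊕1⊕0⊕1⊕1⊕1 = 1
p4 (pos 4,5,6,7,12,13,14,15): XOR of data positions = 1⊕0⊕1⊕0⊕1⊕1⊕1 = 1
p8 (pos 8,9,10,11,12,13,14,15): XOR of data positions = 1⊕0⊕1⊕0⊕1⊕1⊕1 = 1
Codeword: 111110111010111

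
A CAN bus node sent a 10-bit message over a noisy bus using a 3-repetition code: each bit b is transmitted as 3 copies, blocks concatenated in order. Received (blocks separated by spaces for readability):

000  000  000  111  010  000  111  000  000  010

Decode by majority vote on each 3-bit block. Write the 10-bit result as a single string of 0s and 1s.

Block 1 (000): 0 ones → 0
Block 2 (000): 0 ones → 0
Block 3 (000): 0 ones → 0
Block 4 (111): 3 ones → 1
Block 5 (010): 1 one → 0
Block 6 (000): 0 ones → 0
Block 7 (111): 3 ones → 1
Block 8 (000): 0 ones → 0
Block 9 (000): 0 ones → 0
Block 10 (010): 1 one → 0

0001001000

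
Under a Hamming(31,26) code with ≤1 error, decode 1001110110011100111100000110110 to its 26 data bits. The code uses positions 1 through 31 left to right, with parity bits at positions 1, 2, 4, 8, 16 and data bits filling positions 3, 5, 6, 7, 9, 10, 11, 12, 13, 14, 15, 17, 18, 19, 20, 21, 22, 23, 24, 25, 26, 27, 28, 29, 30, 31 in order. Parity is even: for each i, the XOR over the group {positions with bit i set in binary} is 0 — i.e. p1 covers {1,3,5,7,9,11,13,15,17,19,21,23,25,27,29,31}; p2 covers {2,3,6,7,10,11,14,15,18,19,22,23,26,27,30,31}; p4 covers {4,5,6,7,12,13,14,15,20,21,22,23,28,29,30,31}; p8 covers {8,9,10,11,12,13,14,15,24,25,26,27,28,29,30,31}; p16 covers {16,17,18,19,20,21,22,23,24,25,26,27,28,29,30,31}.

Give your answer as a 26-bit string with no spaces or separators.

s1 (pos 1,3,5,7,9,11,13,15,17,19,21,23,25,27,29,31): 1⊕0⊕1⊕0⊕1⊕0⊕1⊕0⊕1⊕1⊕0⊕0⊕0⊕1⊕1⊕0 = 0
s2 (pos 2,3,6,7,10,11,14,15,18,19,22,23,26,27,30,31): 0⊕0⊕1⊕0⊕0⊕0⊕1⊕0⊕1⊕1⊕0⊕0⊕1⊕1⊕1⊕0 = 1
s4 (pos 4,5,6,7,12,13,14,15,20,21,22,23,28,29,30,31): 1⊕1⊕1⊕0⊕1⊕1⊕1⊕0⊕1⊕0⊕0⊕0⊕0⊕1⊕1⊕0 = 1
s8 (pos 8,9,10,11,12,13,14,15,24,25,26,27,28,29,30,31): 1⊕1⊕0⊕0⊕1⊕1⊕1⊕0⊕0⊕0⊕1⊕1⊕0⊕1⊕1⊕0 = 1
s16 (pos 16,17,18,19,20,21,22,23,24,25,26,27,28,29,30,31): 0⊕1⊕1⊕1⊕1⊕0⊕0⊕0⊕0⊕0⊕1⊕1⊕0⊕1⊕1⊕0 = 0
Syndrome s16…s1 = 01110 → error at position 14.
Flip position 14: 1001110110011100111100000110110 → 1001110110011000111100000110110
Read data bits from positions 3,5,6,7,9,10,11,12,13,14,15,17,18,19,20,21,22,23,24,25,26,27,28,29,30,31: 01101001100111100000110110

01101001100111100000110110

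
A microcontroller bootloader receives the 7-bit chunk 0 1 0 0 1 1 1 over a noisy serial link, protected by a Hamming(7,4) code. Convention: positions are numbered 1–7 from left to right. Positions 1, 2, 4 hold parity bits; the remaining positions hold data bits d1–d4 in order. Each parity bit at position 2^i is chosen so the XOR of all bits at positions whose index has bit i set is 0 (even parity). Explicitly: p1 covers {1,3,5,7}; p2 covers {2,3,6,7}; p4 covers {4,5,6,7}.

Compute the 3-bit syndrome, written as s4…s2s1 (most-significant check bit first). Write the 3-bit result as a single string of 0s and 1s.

110

s1 (pos 1,3,5,7): 0⊕0⊕1⊕1 = 0
s2 (pos 2,3,6,7): 1⊕0⊕1⊕1 = 1
s4 (pos 4,5,6,7): 0⊕1⊕1⊕1 = 1
Syndrome s4…s1 = 110 → error at position 6.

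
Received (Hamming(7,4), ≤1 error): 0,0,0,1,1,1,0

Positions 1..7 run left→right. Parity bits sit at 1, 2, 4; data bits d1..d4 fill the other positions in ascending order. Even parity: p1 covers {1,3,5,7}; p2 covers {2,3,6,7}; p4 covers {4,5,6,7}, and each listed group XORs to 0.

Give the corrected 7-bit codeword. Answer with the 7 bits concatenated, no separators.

0001111

s1 (pos 1,3,5,7): 0⊕0⊕1⊕0 = 1
s2 (pos 2,3,6,7): 0⊕0⊕1⊕0 = 1
s4 (pos 4,5,6,7): 1⊕1⊕1⊕0 = 1
Syndrome s4…s1 = 111 → error at position 7.
Flip position 7: 0001110 → 0001111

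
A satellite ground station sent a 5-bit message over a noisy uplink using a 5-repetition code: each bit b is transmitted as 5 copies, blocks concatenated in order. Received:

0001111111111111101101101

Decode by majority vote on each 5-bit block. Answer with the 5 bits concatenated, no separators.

01111

Block 1 (00011): 2 ones → 0
Block 2 (11111): 5 ones → 1
Block 3 (11111): 5 ones → 1
Block 4 (11011): 4 ones → 1
Block 5 (01101): 3 ones → 1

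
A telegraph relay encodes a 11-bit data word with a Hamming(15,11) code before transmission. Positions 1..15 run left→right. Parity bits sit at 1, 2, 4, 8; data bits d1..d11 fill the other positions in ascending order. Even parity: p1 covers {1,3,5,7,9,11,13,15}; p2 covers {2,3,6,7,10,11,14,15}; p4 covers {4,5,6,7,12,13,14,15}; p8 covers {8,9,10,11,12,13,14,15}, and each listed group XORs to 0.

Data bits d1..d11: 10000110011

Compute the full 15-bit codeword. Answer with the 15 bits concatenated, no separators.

111000000110011

Place data at non-parity positions: p1 p2 1 p4 0 0 0 p8 0 1 1 0 0 1 1
p1 (pos 1,3,5,7,9,11,13,15): XOR of data positions = 1⊕0⊕0⊕0⊕1⊕0⊕1 = 1
p2 (pos 2,3,6,7,10,11,14,15): XOR of data positions = 1⊕0⊕0⊕1⊕1⊕1⊕1 = 1
p4 (pos 4,5,6,7,12,13,14,15): XOR of data positions = 0⊕0⊕0⊕0⊕0⊕1⊕1 = 0
p8 (pos 8,9,10,11,12,13,14,15): XOR of data positions = 0⊕1⊕1⊕0⊕0⊕1⊕1 = 0
Codeword: 111000000110011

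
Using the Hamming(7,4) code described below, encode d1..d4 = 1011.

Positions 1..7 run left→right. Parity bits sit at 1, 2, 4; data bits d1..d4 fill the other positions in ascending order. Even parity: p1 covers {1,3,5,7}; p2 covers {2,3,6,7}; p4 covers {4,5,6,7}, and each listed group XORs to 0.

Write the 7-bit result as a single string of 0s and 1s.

0110011

Place data at non-parity positions: p1 p2 1 p4 0 1 1
p1 (pos 1,3,5,7): XOR of data positions = 1⊕0⊕1 = 0
p2 (pos 2,3,6,7): XOR of data positions = 1⊕1⊕1 = 1
p4 (pos 4,5,6,7): XOR of data positions = 0⊕1⊕1 = 0
Codeword: 0110011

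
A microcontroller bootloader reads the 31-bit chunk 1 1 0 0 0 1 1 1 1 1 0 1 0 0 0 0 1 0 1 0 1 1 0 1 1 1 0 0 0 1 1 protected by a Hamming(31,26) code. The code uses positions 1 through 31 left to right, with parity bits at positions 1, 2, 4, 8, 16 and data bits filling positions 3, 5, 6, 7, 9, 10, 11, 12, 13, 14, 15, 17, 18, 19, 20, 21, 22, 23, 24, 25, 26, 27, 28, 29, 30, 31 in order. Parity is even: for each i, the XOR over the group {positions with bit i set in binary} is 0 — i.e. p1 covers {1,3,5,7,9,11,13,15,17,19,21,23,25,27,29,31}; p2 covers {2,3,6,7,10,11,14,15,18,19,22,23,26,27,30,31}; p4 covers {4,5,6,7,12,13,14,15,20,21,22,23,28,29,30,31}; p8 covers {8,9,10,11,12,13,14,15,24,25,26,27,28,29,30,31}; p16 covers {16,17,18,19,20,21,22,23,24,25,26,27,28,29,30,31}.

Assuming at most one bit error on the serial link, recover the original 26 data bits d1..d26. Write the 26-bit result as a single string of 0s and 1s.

00111101000101011011100001

s1 (pos 1,3,5,7,9,11,13,15,17,19,21,23,25,27,29,31): 1⊕0⊕0⊕1⊕1⊕0⊕0⊕0⊕1⊕1⊕1⊕0⊕1⊕0⊕0⊕1 = 0
s2 (pos 2,3,6,7,10,11,14,15,18,19,22,23,26,27,30,31): 1⊕0⊕1⊕1⊕1⊕0⊕0⊕0⊕0⊕1⊕1⊕0⊕1⊕0⊕1⊕1 = 1
s4 (pos 4,5,6,7,12,13,14,15,20,21,22,23,28,29,30,31): 0⊕0⊕1⊕1⊕1⊕0⊕0⊕0⊕0⊕1⊕1⊕0⊕0⊕0⊕1⊕1 = 1
s8 (pos 8,9,10,11,12,13,14,15,24,25,26,27,28,29,30,31): 1⊕1⊕1⊕0⊕1⊕0⊕0⊕0⊕1⊕1⊕1⊕0⊕0⊕0⊕1⊕1 = 1
s16 (pos 16,17,18,19,20,21,22,23,24,25,26,27,28,29,30,31): 0⊕1⊕0⊕1⊕0⊕1⊕1⊕0⊕1⊕1⊕1⊕0⊕0⊕0⊕1⊕1 = 1
Syndrome s16…s1 = 11110 → error at position 30.
Flip position 30: 1100011111010000101011011100011 → 1100011111010000101011011100001
Read data bits from positions 3,5,6,7,9,10,11,12,13,14,15,17,18,19,20,21,22,23,24,25,26,27,28,29,30,31: 00111101000101011011100001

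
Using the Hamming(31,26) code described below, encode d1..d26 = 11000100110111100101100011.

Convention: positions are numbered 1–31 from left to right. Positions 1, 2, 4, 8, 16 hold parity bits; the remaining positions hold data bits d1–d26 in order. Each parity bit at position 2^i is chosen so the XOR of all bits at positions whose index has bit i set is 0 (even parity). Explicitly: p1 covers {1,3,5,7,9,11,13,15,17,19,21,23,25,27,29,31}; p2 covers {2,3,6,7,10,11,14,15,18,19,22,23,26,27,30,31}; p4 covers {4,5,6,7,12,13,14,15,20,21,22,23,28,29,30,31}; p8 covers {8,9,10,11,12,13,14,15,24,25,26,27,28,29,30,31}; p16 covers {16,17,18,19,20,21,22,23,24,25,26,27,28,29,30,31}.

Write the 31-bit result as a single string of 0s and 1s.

Place data at non-parity positions: p1 p2 1 p4 1 0 0 p8 0 1 0 0 1 1 0 p16 1 1 1 1 0 0 1 0 1 1 0 0 0 1 1
p1 (pos 1,3,5,7,9,11,13,15,17,19,21,23,25,27,29,31): XOR of data positions = 1⊕1⊕0⊕0⊕0⊕1⊕0⊕1⊕1⊕0⊕1⊕1⊕0⊕0⊕1 = 0
p2 (pos 2,3,6,7,10,11,14,15,18,19,22,23,26,27,30,31): XOR of data positions = 1⊕0⊕0⊕1⊕0⊕1⊕0⊕1⊕1⊕0⊕1⊕1⊕0⊕1⊕1 = 1
p4 (pos 4,5,6,7,12,13,14,15,20,21,22,23,28,29,30,31): XOR of data positions = 1⊕0⊕0⊕0⊕1⊕1⊕0⊕1⊕0⊕0⊕1⊕0⊕0⊕1⊕1 = 1
p8 (pos 8,9,10,11,12,13,14,15,24,25,26,27,28,29,30,31): XOR of data positions = 0⊕1⊕0⊕0⊕1⊕1⊕0⊕0⊕1⊕1⊕0⊕0⊕0⊕1⊕1 = 1
p16 (pos 16,17,18,19,20,21,22,23,24,25,26,27,28,29,30,31): XOR of data positions = 1⊕1⊕1⊕1⊕0⊕0⊕1⊕0⊕1⊕1⊕0⊕0⊕0⊕1⊕1 = 1
Codeword: 0111100101001101111100101100011

0111100101001101111100101100011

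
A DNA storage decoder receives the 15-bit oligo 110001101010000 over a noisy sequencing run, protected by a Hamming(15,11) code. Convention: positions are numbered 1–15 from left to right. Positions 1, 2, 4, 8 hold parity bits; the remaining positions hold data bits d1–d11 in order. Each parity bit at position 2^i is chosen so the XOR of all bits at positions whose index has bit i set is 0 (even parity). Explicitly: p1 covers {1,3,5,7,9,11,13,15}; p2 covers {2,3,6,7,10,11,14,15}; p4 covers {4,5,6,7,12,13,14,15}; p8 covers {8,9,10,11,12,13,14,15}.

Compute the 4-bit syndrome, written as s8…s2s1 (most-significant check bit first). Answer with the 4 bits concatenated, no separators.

0000

s1 (pos 1,3,5,7,9,11,13,15): 1⊕0⊕0⊕1⊕1⊕1⊕0⊕0 = 0
s2 (pos 2,3,6,7,10,11,14,15): 1⊕0⊕1⊕1⊕0⊕1⊕0⊕0 = 0
s4 (pos 4,5,6,7,12,13,14,15): 0⊕0⊕1⊕1⊕0⊕0⊕0⊕0 = 0
s8 (pos 8,9,10,11,12,13,14,15): 0⊕1⊕0⊕1⊕0⊕0⊕0⊕0 = 0
Syndrome s8…s1 = 0000 → no error.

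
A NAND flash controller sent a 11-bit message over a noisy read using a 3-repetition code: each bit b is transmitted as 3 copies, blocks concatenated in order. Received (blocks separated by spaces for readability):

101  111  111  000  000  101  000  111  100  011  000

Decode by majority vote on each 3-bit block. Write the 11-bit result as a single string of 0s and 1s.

Block 1 (101): 2 ones → 1
Block 2 (111): 3 ones → 1
Block 3 (111): 3 ones → 1
Block 4 (000): 0 ones → 0
Block 5 (000): 0 ones → 0
Block 6 (101): 2 ones → 1
Block 7 (000): 0 ones → 0
Block 8 (111): 3 ones → 1
Block 9 (100): 1 one → 0
Block 10 (011): 2 ones → 1
Block 11 (000): 0 ones → 0

11100101010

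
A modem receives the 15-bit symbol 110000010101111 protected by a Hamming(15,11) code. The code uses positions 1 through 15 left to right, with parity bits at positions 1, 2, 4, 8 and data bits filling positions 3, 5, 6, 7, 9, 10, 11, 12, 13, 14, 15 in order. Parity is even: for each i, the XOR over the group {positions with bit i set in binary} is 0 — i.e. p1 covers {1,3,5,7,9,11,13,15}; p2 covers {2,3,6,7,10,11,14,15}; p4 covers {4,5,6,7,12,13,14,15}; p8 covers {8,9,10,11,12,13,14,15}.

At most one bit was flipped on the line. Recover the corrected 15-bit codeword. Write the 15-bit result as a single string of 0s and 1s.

s1 (pos 1,3,5,7,9,11,13,15): 1⊕0⊕0⊕0⊕0⊕0⊕1⊕1 = 1
s2 (pos 2,3,6,7,10,11,14,15): 1⊕0⊕0⊕0⊕1⊕0⊕1⊕1 = 0
s4 (pos 4,5,6,7,12,13,14,15): 0⊕0⊕0⊕0⊕1⊕1⊕1⊕1 = 0
s8 (pos 8,9,10,11,12,13,14,15): 1⊕0⊕1⊕0⊕1⊕1⊕1⊕1 = 0
Syndrome s8…s1 = 0001 → error at position 1.
Flip position 1: 110000010101111 → 010000010101111

010000010101111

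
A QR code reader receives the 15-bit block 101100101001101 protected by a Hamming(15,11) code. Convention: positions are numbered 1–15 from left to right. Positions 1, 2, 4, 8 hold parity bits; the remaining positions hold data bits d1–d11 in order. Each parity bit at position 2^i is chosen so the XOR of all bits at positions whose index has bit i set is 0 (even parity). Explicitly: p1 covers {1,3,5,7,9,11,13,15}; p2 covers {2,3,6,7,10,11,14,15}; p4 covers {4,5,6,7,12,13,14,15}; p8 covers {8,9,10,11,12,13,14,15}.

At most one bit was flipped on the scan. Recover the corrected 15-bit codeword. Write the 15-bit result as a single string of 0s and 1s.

101101101001101

s1 (pos 1,3,5,7,9,11,13,15): 1⊕1⊕0⊕1⊕1⊕0⊕1⊕1 = 0
s2 (pos 2,3,6,7,10,11,14,15): 0⊕1⊕0⊕1⊕0⊕0⊕0⊕1 = 1
s4 (pos 4,5,6,7,12,13,14,15): 1⊕0⊕0⊕1⊕1⊕1⊕0⊕1 = 1
s8 (pos 8,9,10,11,12,13,14,15): 0⊕1⊕0⊕0⊕1⊕1⊕0⊕1 = 0
Syndrome s8…s1 = 0110 → error at position 6.
Flip position 6: 101100101001101 → 101101101001101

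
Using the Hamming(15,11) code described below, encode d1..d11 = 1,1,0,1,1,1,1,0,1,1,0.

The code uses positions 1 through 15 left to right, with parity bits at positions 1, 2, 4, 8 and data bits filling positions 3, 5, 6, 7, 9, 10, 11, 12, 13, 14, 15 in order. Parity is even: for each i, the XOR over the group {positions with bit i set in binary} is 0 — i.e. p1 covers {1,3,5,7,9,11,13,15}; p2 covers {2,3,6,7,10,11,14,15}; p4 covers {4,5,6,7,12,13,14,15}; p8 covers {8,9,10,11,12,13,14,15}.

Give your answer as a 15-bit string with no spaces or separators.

011010111110110

Place data at non-parity positions: p1 p2 1 p4 1 0 1 p8 1 1 1 0 1 1 0
p1 (pos 1,3,5,7,9,11,13,15): XOR of data positions = 1⊕1⊕1⊕1⊕1⊕1⊕0 = 0
p2 (pos 2,3,6,7,10,11,14,15): XOR of data positions = 1⊕0⊕1⊕1⊕1⊕1⊕0 = 1
p4 (pos 4,5,6,7,12,13,14,15): XOR of data positions = 1⊕0⊕1⊕0⊕1⊕1⊕0 = 0
p8 (pos 8,9,10,11,12,13,14,15): XOR of data positions = 1⊕1⊕1⊕0⊕1⊕1⊕0 = 1
Codeword: 011010111110110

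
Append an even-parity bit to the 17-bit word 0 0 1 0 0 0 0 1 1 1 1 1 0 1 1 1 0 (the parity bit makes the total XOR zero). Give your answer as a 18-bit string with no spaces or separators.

XOR of the 17 data bits: 0⊕0⊕1⊕0⊕0⊕0⊕0⊕1⊕1⊕1⊕1⊕1⊕0⊕1⊕1⊕1⊕0 = 1
Parity bit = 1 (so all 18 bits XOR to 0).

001000011111011101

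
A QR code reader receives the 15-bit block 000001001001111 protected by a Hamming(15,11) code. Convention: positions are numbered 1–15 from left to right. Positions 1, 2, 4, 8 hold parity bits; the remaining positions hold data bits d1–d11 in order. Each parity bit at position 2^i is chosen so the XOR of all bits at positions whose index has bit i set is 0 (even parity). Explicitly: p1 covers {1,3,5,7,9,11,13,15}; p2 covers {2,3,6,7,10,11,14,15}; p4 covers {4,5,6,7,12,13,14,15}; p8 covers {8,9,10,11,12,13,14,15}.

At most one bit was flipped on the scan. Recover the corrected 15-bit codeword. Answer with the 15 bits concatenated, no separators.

000001001001110

s1 (pos 1,3,5,7,9,11,13,15): 0⊕0⊕0⊕0⊕1⊕0⊕1⊕1 = 1
s2 (pos 2,3,6,7,10,11,14,15): 0⊕0⊕1⊕0⊕0⊕0⊕1⊕1 = 1
s4 (pos 4,5,6,7,12,13,14,15): 0⊕0⊕1⊕0⊕1⊕1⊕1⊕1 = 1
s8 (pos 8,9,10,11,12,13,14,15): 0⊕1⊕0⊕0⊕1⊕1⊕1⊕1 = 1
Syndrome s8…s1 = 1111 → error at position 15.
Flip position 15: 000001001001111 → 000001001001110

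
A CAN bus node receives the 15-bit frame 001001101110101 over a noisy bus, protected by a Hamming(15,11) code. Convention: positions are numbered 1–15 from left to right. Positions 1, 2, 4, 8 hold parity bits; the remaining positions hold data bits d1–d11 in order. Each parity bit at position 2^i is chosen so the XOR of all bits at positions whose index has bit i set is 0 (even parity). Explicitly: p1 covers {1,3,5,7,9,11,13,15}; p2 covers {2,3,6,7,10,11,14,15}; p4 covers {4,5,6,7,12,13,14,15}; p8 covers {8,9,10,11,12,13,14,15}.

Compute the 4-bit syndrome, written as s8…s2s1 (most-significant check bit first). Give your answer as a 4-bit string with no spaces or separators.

1000

s1 (pos 1,3,5,7,9,11,13,15): 0⊕1⊕0⊕1⊕1⊕1⊕1⊕1 = 0
s2 (pos 2,3,6,7,10,11,14,15): 0⊕1⊕1⊕1⊕1⊕1⊕0⊕1 = 0
s4 (pos 4,5,6,7,12,13,14,15): 0⊕0⊕1⊕1⊕0⊕1⊕0⊕1 = 0
s8 (pos 8,9,10,11,12,13,14,15): 0⊕1⊕1⊕1⊕0⊕1⊕0⊕1 = 1
Syndrome s8…s1 = 1000 → error at position 8.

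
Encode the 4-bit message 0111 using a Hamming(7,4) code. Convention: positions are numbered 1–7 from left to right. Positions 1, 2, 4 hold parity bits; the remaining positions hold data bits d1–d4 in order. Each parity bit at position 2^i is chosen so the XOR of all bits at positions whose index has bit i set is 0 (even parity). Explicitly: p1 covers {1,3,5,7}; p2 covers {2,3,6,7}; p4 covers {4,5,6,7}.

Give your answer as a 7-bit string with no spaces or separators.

0001111

Place data at non-parity positions: p1 p2 0 p4 1 1 1
p1 (pos 1,3,5,7): XOR of data positions = 0⊕1⊕1 = 0
p2 (pos 2,3,6,7): XOR of data positions = 0⊕1⊕1 = 0
p4 (pos 4,5,6,7): XOR of data positions = 1⊕1⊕1 = 1
Codeword: 0001111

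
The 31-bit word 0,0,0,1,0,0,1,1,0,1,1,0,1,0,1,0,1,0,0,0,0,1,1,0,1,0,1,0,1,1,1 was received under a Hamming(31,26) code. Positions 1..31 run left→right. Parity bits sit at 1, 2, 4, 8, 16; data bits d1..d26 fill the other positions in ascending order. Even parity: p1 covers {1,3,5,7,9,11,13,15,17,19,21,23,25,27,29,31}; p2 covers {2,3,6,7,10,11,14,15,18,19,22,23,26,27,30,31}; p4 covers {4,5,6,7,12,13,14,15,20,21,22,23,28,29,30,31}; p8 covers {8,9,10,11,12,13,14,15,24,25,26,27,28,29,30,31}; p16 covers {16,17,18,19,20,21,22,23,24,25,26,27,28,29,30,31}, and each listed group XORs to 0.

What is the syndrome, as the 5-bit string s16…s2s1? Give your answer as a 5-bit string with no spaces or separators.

00110

s1 (pos 1,3,5,7,9,11,13,15,17,19,21,23,25,27,29,31): 0⊕0⊕0⊕1⊕0⊕1⊕1⊕1⊕1⊕0⊕0⊕1⊕1⊕1⊕1⊕1 = 0
s2 (pos 2,3,6,7,10,11,14,15,18,19,22,23,26,27,30,31): 0⊕0⊕0⊕1⊕1⊕1⊕0⊕1⊕0⊕0⊕1⊕1⊕0⊕1⊕1⊕1 = 1
s4 (pos 4,5,6,7,12,13,14,15,20,21,22,23,28,29,30,31): 1⊕0⊕0⊕1⊕0⊕1⊕0⊕1⊕0⊕0⊕1⊕1⊕0⊕1⊕1⊕1 = 1
s8 (pos 8,9,10,11,12,13,14,15,24,25,26,27,28,29,30,31): 1⊕0⊕1⊕1⊕0⊕1⊕0⊕1⊕0⊕1⊕0⊕1⊕0⊕1⊕1⊕1 = 0
s16 (pos 16,17,18,19,20,21,22,23,24,25,26,27,28,29,30,31): 0⊕1⊕0⊕0⊕0⊕0⊕1⊕1⊕0⊕1⊕0⊕1⊕0⊕1⊕1⊕1 = 0
Syndrome s16…s1 = 00110 → error at position 6.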